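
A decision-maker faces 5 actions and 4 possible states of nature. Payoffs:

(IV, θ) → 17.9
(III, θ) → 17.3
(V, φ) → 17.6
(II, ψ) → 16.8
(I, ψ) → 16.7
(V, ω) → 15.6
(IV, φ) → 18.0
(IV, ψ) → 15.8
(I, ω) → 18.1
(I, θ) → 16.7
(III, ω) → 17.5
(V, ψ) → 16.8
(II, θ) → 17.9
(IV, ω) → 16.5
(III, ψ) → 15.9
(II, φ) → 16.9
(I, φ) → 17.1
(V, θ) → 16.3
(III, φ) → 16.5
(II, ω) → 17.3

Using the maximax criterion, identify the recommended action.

Row maxima: I=18.1, II=17.9, III=17.5, IV=18.0, V=17.6
Best best-case = 18.1 → I.

I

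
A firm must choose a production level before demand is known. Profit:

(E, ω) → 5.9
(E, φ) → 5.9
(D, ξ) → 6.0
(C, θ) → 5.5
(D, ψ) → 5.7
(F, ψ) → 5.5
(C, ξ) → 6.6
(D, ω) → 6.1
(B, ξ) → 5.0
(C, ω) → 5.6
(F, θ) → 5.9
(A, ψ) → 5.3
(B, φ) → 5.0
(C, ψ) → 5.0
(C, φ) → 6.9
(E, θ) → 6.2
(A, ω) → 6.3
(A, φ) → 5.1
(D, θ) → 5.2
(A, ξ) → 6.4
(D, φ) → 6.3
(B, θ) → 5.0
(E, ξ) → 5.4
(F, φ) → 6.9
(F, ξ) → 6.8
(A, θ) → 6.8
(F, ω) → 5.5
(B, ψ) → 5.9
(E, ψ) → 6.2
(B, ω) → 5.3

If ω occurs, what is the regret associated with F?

Best payoff under ω is 6.3.
Regret = 6.3 − 5.5 = 0.8.

0.8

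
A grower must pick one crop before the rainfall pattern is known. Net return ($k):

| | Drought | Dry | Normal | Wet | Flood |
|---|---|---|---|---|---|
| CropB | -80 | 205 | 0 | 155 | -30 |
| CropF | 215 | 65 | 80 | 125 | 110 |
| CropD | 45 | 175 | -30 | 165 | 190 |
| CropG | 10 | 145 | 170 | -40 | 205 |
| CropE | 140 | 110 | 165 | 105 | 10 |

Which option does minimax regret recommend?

Column bests: Drought=215, Dry=205, Normal=170, Wet=165, Flood=205.
CropB regrets: 295, 0, 170, 10, 235 → max 295
CropF regrets: 0, 140, 90, 40, 95 → max 140
CropD regrets: 170, 30, 200, 0, 15 → max 200
CropG regrets: 205, 60, 0, 205, 0 → max 205
CropE regrets: 75, 95, 5, 60, 195 → max 195
Smallest max regret = 140 → CropF.

CropF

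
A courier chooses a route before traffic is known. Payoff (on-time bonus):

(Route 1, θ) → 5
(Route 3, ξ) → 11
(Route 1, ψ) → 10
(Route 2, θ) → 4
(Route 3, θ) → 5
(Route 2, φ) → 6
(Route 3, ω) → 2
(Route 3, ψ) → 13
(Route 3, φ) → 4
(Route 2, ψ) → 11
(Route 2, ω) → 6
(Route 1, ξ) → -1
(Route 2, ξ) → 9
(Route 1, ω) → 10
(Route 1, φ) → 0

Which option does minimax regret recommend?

Column bests: θ=5, φ=6, ψ=13, ω=10, ξ=11.
Route 1 regrets: 0, 6, 3, 0, 12 → max 12
Route 2 regrets: 1, 0, 2, 4, 2 → max 4
Route 3 regrets: 0, 2, 0, 8, 0 → max 8
Smallest max regret = 4 → Route 2.

Route 2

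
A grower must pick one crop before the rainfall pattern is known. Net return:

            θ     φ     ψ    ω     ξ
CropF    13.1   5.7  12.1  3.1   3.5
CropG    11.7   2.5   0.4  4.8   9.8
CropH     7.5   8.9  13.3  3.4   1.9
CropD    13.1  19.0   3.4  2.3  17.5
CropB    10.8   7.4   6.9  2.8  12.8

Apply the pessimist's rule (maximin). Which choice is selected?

CropF

Row minima: CropF=3.1, CropG=0.4, CropH=1.9, CropD=2.3, CropB=2.8
Best worst-case = 3.1 → CropF.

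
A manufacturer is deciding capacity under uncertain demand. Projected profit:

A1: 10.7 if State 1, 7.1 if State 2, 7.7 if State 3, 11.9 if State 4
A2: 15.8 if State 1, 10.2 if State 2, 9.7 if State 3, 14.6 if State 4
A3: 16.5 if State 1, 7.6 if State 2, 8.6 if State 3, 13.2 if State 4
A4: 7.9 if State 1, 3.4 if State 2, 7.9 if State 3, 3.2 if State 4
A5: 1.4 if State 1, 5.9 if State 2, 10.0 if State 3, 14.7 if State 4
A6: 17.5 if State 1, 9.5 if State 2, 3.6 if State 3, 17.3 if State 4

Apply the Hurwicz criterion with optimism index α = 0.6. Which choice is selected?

A1: 0.6·11.9 + 0.4·7.1 = 9.98
A2: 0.6·15.8 + 0.4·9.7 = 13.36
A3: 0.6·16.5 + 0.4·7.6 = 12.94
A4: 0.6·7.9 + 0.4·3.2 = 6.02
A5: 0.6·14.7 + 0.4·1.4 = 9.38
A6: 0.6·17.5 + 0.4·3.6 = 11.94
Highest Hurwicz score = 13.36 → A2.

A2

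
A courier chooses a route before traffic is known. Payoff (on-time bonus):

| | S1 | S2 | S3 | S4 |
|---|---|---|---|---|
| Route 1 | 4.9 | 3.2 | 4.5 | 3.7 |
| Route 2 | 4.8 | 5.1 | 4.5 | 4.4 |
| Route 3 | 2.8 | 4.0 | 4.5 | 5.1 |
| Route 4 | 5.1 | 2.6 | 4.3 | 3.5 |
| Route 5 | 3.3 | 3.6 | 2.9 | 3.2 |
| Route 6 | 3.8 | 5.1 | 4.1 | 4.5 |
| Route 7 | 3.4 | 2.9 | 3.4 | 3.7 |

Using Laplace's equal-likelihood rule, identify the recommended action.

Row averages: Route 1=4.075, Route 2=4.7, Route 3=4.1, Route 4=3.875, Route 5=3.25, Route 6=4.375, Route 7=3.35
Highest average = 4.7 → Route 2.

Route 2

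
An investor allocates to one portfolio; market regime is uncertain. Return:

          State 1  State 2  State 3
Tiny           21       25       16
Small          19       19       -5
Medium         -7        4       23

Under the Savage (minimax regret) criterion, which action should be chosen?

Column bests: State 1=21, State 2=25, State 3=23.
Tiny regrets: 0, 0, 7 → max 7
Small regrets: 2, 6, 28 → max 28
Medium regrets: 28, 21, 0 → max 28
Smallest max regret = 7 → Tiny.

Tiny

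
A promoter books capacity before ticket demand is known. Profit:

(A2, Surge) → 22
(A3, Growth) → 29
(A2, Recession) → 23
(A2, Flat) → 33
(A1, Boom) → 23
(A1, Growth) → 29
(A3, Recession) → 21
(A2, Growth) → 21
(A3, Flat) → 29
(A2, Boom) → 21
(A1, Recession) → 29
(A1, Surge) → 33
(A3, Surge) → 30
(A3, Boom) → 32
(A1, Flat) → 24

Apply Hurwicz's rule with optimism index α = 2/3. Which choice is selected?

A1

A1: 2/3·33 + 1/3·23 = 89/3
A2: 2/3·33 + 1/3·21 = 29
A3: 2/3·32 + 1/3·21 = 85/3
Highest Hurwicz score = 89/3 → A1.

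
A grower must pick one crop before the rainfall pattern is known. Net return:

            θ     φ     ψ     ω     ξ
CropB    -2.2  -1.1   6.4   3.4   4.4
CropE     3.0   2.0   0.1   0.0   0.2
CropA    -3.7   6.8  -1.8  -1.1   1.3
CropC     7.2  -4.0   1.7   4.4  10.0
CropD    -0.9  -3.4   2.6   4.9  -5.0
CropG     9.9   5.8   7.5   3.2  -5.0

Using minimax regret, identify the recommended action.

Column bests: θ=9.9, φ=6.8, ψ=7.5, ω=4.9, ξ=10.0.
CropB regrets: 12.1, 7.9, 1.1, 1.5, 5.6 → max 12.1
CropE regrets: 6.9, 4.8, 7.4, 4.9, 9.8 → max 9.8
CropA regrets: 13.6, 0.0, 9.3, 6.0, 8.7 → max 13.6
CropC regrets: 2.7, 10.8, 5.8, 0.5, 0.0 → max 10.8
CropD regrets: 10.8, 10.2, 4.9, 0.0, 15.0 → max 15.0
CropG regrets: 0.0, 1.0, 0.0, 1.7, 15.0 → max 15.0
Smallest max regret = 9.8 → CropE.

CropE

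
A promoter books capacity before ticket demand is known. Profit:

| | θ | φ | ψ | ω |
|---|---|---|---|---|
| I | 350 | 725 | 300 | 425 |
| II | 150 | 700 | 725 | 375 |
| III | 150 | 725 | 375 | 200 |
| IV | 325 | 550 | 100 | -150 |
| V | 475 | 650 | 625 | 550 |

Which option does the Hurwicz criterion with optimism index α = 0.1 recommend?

V

I: 0.1·725 + 0.9·300 = 342.5
II: 0.1·725 + 0.9·150 = 207.5
III: 0.1·725 + 0.9·150 = 207.5
IV: 0.1·550 + 0.9·(-150) = -80
V: 0.1·650 + 0.9·475 = 492.5
Highest Hurwicz score = 492.5 → V.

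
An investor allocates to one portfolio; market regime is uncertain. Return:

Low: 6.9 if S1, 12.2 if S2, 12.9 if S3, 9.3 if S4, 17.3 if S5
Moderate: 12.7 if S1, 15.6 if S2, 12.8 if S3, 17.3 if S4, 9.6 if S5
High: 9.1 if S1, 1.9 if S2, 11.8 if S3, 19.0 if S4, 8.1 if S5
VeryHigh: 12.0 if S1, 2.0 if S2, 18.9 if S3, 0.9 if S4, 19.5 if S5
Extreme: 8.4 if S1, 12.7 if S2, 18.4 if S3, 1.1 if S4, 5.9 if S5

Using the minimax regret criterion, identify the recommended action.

Low

Column bests: S1=12.7, S2=15.6, S3=18.9, S4=19.0, S5=19.5.
Low regrets: 5.8, 3.4, 6.0, 9.7, 2.2 → max 9.7
Moderate regrets: 0.0, 0.0, 6.1, 1.7, 9.9 → max 9.9
High regrets: 3.6, 13.7, 7.1, 0.0, 11.4 → max 13.7
VeryHigh regrets: 0.7, 13.6, 0.0, 18.1, 0.0 → max 18.1
Extreme regrets: 4.3, 2.9, 0.5, 17.9, 13.6 → max 17.9
Smallest max regret = 9.7 → Low.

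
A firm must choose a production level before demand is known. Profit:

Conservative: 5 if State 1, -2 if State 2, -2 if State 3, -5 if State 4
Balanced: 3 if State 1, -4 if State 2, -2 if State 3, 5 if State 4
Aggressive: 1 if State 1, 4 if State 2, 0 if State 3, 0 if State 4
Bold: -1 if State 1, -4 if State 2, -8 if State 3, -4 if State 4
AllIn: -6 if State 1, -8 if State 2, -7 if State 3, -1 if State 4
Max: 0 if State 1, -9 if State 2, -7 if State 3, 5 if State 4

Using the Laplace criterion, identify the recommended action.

Row averages: Conservative=-1, Balanced=0.5, Aggressive=1.25, Bold=-4.25, AllIn=-5.5, Max=-2.75
Highest average = 1.25 → Aggressive.

Aggressive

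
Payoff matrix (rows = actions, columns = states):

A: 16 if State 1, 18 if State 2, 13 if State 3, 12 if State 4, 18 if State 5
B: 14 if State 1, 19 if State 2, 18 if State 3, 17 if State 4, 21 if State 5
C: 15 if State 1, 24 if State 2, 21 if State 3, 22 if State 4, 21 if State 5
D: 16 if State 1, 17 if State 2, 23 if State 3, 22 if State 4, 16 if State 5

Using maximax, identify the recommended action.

C

Row maxima: A=18, B=21, C=24, D=23
Best best-case = 24 → C.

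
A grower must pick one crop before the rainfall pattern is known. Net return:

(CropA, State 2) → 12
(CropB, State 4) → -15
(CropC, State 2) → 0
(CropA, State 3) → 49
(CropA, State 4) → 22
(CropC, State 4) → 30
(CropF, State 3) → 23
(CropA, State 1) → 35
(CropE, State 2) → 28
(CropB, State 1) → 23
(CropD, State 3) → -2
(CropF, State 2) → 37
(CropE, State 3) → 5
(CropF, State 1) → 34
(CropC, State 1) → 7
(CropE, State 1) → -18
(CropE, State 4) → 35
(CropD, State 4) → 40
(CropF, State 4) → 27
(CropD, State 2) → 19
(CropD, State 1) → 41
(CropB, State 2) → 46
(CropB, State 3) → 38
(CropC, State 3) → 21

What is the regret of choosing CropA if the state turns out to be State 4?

18

Best payoff under State 4 is 40.
Regret = 40 − 22 = 18.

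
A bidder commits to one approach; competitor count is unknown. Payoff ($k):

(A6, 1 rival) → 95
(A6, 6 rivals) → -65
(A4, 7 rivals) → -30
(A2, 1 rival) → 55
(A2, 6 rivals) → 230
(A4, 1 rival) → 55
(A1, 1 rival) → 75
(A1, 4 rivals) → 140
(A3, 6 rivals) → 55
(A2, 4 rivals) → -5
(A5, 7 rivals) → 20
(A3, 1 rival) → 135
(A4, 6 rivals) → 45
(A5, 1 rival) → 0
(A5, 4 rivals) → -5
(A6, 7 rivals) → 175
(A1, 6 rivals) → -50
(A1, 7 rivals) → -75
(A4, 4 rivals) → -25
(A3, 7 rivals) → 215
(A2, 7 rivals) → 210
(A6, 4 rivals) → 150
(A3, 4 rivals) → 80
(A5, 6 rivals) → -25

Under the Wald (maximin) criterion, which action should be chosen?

A3

Row minima: A1=-75, A2=-5, A3=55, A4=-30, A5=-25, A6=-65
Best worst-case = 55 → A3.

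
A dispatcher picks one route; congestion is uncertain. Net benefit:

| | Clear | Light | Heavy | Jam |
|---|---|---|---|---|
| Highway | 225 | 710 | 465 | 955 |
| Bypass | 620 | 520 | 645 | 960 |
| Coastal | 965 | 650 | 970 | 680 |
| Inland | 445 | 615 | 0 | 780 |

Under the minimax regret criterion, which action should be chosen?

Column bests: Clear=965, Light=710, Heavy=970, Jam=960.
Highway regrets: 740, 0, 505, 5 → max 740
Bypass regrets: 345, 190, 325, 0 → max 345
Coastal regrets: 0, 60, 0, 280 → max 280
Inland regrets: 520, 95, 970, 180 → max 970
Smallest max regret = 280 → Coastal.

Coastal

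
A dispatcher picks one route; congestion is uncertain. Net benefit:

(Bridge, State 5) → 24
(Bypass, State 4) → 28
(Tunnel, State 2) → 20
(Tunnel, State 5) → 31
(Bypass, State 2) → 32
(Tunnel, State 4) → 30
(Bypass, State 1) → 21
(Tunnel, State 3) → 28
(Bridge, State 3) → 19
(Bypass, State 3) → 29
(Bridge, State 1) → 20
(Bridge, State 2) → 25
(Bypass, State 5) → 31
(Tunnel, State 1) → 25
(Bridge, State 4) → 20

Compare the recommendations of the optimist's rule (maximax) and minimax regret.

Row maxima: Bypass=32, Bridge=25, Tunnel=31
Best best-case = 32 → Bypass.
Column bests: State 1=25, State 2=32, State 3=29, State 4=30, State 5=31.
Bypass regrets: 4, 0, 0, 2, 0 → max 4
Bridge regrets: 5, 7, 10, 10, 7 → max 10
Tunnel regrets: 0, 12, 1, 0, 0 → max 12
Smallest max regret = 4 → Bypass.

maximax → Bypass; minimax regret → Bypass (agree)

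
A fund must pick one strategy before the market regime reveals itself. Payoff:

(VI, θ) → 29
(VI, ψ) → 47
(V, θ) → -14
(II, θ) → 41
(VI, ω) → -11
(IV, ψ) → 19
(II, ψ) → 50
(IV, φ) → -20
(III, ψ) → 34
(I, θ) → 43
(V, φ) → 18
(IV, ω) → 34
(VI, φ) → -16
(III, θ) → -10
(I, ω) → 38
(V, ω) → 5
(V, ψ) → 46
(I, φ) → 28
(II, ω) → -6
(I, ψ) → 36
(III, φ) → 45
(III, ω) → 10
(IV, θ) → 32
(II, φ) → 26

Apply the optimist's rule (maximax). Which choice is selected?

Row maxima: I=43, II=50, III=45, IV=34, V=46, VI=47
Best best-case = 50 → II.

II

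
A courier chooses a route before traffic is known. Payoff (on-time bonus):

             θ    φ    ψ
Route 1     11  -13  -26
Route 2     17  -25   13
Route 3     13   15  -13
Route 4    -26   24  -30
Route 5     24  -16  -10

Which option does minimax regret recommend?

Column bests: θ=24, φ=24, ψ=13.
Route 1 regrets: 13, 37, 39 → max 39
Route 2 regrets: 7, 49, 0 → max 49
Route 3 regrets: 11, 9, 26 → max 26
Route 4 regrets: 50, 0, 43 → max 50
Route 5 regrets: 0, 40, 23 → max 40
Smallest max regret = 26 → Route 3.

Route 3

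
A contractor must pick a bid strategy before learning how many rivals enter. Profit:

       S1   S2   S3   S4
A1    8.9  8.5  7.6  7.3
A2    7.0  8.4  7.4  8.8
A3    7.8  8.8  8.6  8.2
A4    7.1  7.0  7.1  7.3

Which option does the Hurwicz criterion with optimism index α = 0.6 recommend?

A3

A1: 0.6·8.9 + 0.4·7.3 = 8.26
A2: 0.6·8.8 + 0.4·7.0 = 8.08
A3: 0.6·8.8 + 0.4·7.8 = 8.4
A4: 0.6·7.3 + 0.4·7.0 = 7.18
Highest Hurwicz score = 8.4 → A3.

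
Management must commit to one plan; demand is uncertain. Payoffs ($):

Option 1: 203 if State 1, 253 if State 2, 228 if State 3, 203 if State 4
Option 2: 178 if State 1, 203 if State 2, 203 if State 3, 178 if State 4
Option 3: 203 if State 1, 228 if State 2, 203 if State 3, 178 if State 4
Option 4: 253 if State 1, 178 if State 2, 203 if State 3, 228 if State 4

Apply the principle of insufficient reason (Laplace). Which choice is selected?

Option 1

Row averages: Option 1=221.75, Option 2=190.5, Option 3=203, Option 4=215.5
Highest average = 221.75 → Option 1.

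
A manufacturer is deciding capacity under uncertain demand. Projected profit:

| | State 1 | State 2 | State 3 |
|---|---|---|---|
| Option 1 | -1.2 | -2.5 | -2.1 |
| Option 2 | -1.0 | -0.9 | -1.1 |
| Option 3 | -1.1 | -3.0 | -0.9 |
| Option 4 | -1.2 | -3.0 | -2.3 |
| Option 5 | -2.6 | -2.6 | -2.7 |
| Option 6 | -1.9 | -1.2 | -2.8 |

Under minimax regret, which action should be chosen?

Option 2

Column bests: State 1=-1.0, State 2=-0.9, State 3=-0.9.
Option 1 regrets: 0.2, 1.6, 1.2 → max 1.6
Option 2 regrets: 0.0, 0.0, 0.2 → max 0.2
Option 3 regrets: 0.1, 2.1, 0.0 → max 2.1
Option 4 regrets: 0.2, 2.1, 1.4 → max 2.1
Option 5 regrets: 1.6, 1.7, 1.8 → max 1.8
Option 6 regrets: 0.9, 0.3, 1.9 → max 1.9
Smallest max regret = 0.2 → Option 2.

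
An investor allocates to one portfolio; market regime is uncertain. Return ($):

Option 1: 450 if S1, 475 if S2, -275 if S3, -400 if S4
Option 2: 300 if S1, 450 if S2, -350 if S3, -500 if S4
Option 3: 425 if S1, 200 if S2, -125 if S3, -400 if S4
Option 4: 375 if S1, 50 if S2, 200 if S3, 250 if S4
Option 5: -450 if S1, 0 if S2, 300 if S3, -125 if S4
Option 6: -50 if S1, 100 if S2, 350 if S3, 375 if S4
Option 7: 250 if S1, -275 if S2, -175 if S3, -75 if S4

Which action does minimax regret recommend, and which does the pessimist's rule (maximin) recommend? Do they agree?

Column bests: S1=450, S2=475, S3=350, S4=375.
Option 1 regrets: 0, 0, 625, 775 → max 775
Option 2 regrets: 150, 25, 700, 875 → max 875
Option 3 regrets: 25, 275, 475, 775 → max 775
Option 4 regrets: 75, 425, 150, 125 → max 425
Option 5 regrets: 900, 475, 50, 500 → max 900
Option 6 regrets: 500, 375, 0, 0 → max 500
Option 7 regrets: 200, 750, 525, 450 → max 750
Smallest max regret = 425 → Option 4.
Row minima: Option 1=-400, Option 2=-500, Option 3=-400, Option 4=50, Option 5=-450, Option 6=-50, Option 7=-275
Best worst-case = 50 → Option 4.

minimax regret → Option 4; maximin → Option 4 (agree)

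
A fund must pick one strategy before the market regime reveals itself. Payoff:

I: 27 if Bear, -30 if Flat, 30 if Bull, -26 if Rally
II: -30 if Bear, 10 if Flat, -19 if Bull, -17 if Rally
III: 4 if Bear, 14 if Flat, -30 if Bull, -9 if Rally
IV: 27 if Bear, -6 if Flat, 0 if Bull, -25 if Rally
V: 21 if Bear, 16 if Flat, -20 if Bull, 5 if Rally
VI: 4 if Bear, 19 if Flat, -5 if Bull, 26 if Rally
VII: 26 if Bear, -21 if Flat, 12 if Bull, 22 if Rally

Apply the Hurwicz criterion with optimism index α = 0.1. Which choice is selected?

VI

I: 0.1·30 + 0.9·(-30) = -24
II: 0.1·10 + 0.9·(-30) = -26
III: 0.1·14 + 0.9·(-30) = -25.6
IV: 0.1·27 + 0.9·(-25) = -19.8
V: 0.1·21 + 0.9·(-20) = -15.9
VI: 0.1·26 + 0.9·(-5) = -1.9
VII: 0.1·26 + 0.9·(-21) = -16.3
Highest Hurwicz score = -1.9 → VI.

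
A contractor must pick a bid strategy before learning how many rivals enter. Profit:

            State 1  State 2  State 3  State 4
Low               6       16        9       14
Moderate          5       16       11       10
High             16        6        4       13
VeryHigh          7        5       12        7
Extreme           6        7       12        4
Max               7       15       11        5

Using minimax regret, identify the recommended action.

Column bests: State 1=16, State 2=16, State 3=12, State 4=14.
Low regrets: 10, 0, 3, 0 → max 10
Moderate regrets: 11, 0, 1, 4 → max 11
High regrets: 0, 10, 8, 1 → max 10
VeryHigh regrets: 9, 11, 0, 7 → max 11
Extreme regrets: 10, 9, 0, 10 → max 10
Max regrets: 9, 1, 1, 9 → max 9
Smallest max regret = 9 → Max.

Max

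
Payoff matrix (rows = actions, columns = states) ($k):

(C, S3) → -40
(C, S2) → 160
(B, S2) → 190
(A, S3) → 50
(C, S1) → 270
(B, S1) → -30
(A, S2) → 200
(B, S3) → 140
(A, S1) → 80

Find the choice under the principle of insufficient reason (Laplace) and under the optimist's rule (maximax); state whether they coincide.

laplace → C; maximax → C (agree)

Row averages: A=110, B=100, C=130
Highest average = 130 → C.
Row maxima: A=200, B=190, C=270
Best best-case = 270 → C.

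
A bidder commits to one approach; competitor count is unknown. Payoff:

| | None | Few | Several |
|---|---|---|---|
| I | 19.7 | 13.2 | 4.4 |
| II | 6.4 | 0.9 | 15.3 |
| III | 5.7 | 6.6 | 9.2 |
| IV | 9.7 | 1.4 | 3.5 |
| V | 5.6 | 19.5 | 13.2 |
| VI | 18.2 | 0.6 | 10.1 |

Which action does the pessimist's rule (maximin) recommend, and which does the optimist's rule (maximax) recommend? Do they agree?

Row minima: I=4.4, II=0.9, III=5.7, IV=1.4, V=5.6, VI=0.6
Best worst-case = 5.7 → III.
Row maxima: I=19.7, II=15.3, III=9.2, IV=9.7, V=19.5, VI=18.2
Best best-case = 19.7 → I.

maximin → III; maximax → I (disagree)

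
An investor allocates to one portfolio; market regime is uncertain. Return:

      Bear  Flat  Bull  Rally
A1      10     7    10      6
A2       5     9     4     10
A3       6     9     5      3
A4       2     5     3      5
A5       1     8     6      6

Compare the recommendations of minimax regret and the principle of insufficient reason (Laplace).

minimax regret → A1; laplace → A1 (agree)

Column bests: Bear=10, Flat=9, Bull=10, Rally=10.
A1 regrets: 0, 2, 0, 4 → max 4
A2 regrets: 5, 0, 6, 0 → max 6
A3 regrets: 4, 0, 5, 7 → max 7
A4 regrets: 8, 4, 7, 5 → max 8
A5 regrets: 9, 1, 4, 4 → max 9
Smallest max regret = 4 → A1.
Row averages: A1=8.25, A2=7, A3=5.75, A4=3.75, A5=5.25
Highest average = 8.25 → A1.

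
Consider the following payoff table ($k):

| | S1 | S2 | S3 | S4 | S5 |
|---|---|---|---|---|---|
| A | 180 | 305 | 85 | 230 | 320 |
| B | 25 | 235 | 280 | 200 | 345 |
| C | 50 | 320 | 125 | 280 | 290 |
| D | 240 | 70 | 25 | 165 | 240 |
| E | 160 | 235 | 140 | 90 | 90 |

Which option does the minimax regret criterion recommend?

Column bests: S1=240, S2=320, S3=280, S4=280, S5=345.
A regrets: 60, 15, 195, 50, 25 → max 195
B regrets: 215, 85, 0, 80, 0 → max 215
C regrets: 190, 0, 155, 0, 55 → max 190
D regrets: 0, 250, 255, 115, 105 → max 255
E regrets: 80, 85, 140, 190, 255 → max 255
Smallest max regret = 190 → C.

C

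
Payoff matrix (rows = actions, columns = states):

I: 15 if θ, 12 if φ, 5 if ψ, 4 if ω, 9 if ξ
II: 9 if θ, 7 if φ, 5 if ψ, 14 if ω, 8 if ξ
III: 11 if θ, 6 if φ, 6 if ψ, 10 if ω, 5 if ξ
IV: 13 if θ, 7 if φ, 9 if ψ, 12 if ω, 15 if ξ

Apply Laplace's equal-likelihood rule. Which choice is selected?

IV

Row averages: I=9, II=8.6, III=7.6, IV=11.2
Highest average = 11.2 → IV.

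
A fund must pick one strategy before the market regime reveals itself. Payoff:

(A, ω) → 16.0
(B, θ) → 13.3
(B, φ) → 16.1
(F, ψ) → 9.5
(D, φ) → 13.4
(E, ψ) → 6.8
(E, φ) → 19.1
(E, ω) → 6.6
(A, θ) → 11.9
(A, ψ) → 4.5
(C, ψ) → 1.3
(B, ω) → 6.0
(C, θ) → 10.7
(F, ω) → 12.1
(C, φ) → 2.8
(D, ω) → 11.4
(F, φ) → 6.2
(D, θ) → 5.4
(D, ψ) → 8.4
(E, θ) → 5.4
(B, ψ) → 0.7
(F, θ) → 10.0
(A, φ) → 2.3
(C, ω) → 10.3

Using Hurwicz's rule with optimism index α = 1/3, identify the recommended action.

A: 1/3·16.0 + 2/3·2.3 = 103/15
B: 1/3·16.1 + 2/3·0.7 = 35/6
C: 1/3·10.7 + 2/3·1.3 = 133/30
D: 1/3·13.4 + 2/3·5.4 = 121/15
E: 1/3·19.1 + 2/3·5.4 = 299/30
F: 1/3·12.1 + 2/3·6.2 = 49/6
Highest Hurwicz score = 299/30 → E.

E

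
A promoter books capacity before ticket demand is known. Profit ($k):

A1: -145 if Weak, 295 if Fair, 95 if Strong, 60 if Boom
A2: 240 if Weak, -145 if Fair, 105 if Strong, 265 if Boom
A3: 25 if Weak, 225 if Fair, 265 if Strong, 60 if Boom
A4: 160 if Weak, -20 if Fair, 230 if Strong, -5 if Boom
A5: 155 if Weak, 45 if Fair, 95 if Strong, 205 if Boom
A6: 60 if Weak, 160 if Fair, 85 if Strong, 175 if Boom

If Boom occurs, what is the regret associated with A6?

90

Best payoff under Boom is 265.
Regret = 265 − 175 = 90.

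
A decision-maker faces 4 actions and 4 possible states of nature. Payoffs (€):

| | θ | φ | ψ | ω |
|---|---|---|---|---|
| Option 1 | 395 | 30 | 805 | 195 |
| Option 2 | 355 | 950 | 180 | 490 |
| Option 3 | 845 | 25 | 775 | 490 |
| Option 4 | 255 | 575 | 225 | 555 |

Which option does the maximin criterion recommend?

Option 4

Row minima: Option 1=30, Option 2=180, Option 3=25, Option 4=225
Best worst-case = 225 → Option 4.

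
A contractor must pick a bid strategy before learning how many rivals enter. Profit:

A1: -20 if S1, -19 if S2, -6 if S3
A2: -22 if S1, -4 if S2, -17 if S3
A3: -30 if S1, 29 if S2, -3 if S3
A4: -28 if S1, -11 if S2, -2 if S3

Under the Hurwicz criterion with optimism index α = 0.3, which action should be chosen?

A3

A1: 0.3·(-6) + 0.7·(-20) = -15.8
A2: 0.3·(-4) + 0.7·(-22) = -16.6
A3: 0.3·29 + 0.7·(-30) = -12.3
A4: 0.3·(-2) + 0.7·(-28) = -20.2
Highest Hurwicz score = -12.3 → A3.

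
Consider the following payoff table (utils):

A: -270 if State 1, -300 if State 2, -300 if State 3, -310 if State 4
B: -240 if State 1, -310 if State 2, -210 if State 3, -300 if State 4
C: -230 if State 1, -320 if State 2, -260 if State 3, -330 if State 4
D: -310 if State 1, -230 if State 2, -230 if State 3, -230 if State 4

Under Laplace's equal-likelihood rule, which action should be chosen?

Row averages: A=-295, B=-265, C=-285, D=-250
Highest average = -250 → D.

D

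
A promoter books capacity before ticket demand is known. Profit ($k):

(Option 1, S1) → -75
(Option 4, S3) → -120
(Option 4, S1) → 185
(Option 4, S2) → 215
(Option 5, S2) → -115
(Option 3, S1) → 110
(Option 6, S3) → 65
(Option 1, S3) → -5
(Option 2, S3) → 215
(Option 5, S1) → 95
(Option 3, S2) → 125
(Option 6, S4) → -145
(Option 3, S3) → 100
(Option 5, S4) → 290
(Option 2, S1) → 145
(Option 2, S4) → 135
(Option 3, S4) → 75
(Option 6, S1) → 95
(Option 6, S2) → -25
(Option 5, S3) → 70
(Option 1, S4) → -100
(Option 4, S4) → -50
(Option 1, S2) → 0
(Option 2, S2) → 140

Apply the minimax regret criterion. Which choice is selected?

Option 2

Column bests: S1=185, S2=215, S3=215, S4=290.
Option 1 regrets: 260, 215, 220, 390 → max 390
Option 2 regrets: 40, 75, 0, 155 → max 155
Option 3 regrets: 75, 90, 115, 215 → max 215
Option 4 regrets: 0, 0, 335, 340 → max 340
Option 5 regrets: 90, 330, 145, 0 → max 330
Option 6 regrets: 90, 240, 150, 435 → max 435
Smallest max regret = 155 → Option 2.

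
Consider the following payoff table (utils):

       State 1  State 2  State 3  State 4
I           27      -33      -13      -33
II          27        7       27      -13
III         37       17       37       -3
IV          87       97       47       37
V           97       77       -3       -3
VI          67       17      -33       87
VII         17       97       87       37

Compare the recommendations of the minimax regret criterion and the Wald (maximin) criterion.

minimax regret → IV; maximin → IV (agree)

Column bests: State 1=97, State 2=97, State 3=87, State 4=87.
I regrets: 70, 130, 100, 120 → max 130
II regrets: 70, 90, 60, 100 → max 100
III regrets: 60, 80, 50, 90 → max 90
IV regrets: 10, 0, 40, 50 → max 50
V regrets: 0, 20, 90, 90 → max 90
VI regrets: 30, 80, 120, 0 → max 120
VII regrets: 80, 0, 0, 50 → max 80
Smallest max regret = 50 → IV.
Row minima: I=-33, II=-13, III=-3, IV=37, V=-3, VI=-33, VII=17
Best worst-case = 37 → IV.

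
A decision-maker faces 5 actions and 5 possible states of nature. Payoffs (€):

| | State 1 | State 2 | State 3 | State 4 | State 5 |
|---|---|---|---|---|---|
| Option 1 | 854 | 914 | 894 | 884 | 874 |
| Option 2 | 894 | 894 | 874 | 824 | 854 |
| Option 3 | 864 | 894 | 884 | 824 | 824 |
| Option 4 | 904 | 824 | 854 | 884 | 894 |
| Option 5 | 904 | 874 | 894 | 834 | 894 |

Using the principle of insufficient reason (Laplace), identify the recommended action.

Row averages: Option 1=884, Option 2=868, Option 3=858, Option 4=872, Option 5=880
Highest average = 884 → Option 1.

Option 1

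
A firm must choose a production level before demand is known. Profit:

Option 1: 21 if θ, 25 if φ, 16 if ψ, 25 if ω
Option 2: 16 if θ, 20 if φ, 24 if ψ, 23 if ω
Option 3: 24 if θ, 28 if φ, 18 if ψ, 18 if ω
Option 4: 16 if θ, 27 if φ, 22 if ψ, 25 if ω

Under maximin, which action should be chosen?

Row minima: Option 1=16, Option 2=16, Option 3=18, Option 4=16
Best worst-case = 18 → Option 3.

Option 3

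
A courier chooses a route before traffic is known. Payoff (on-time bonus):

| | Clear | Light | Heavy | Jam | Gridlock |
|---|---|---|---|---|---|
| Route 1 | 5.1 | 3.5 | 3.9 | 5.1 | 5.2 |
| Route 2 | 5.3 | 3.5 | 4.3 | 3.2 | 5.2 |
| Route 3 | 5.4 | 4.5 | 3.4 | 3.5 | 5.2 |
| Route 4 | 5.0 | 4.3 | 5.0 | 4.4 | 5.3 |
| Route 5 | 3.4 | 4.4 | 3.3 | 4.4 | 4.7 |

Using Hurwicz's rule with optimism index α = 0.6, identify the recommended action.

Route 1: 0.6·5.2 + 0.4·3.5 = 4.52
Route 2: 0.6·5.3 + 0.4·3.2 = 4.46
Route 3: 0.6·5.4 + 0.4·3.4 = 4.6
Route 4: 0.6·5.3 + 0.4·4.3 = 4.9
Route 5: 0.6·4.7 + 0.4·3.3 = 4.14
Highest Hurwicz score = 4.9 → Route 4.

Route 4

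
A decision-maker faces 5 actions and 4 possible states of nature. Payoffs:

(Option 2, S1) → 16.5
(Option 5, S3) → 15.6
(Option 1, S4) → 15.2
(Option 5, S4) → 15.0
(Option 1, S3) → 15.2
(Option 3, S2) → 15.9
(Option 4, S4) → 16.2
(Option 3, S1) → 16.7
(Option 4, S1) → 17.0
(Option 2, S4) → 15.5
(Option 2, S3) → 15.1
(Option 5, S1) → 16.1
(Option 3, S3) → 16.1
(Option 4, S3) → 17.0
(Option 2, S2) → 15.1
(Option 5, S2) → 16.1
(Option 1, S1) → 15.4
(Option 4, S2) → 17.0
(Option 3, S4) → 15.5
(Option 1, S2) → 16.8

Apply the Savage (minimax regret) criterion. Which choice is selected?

Option 4

Column bests: S1=17.0, S2=17.0, S3=17.0, S4=16.2.
Option 1 regrets: 1.6, 0.2, 1.8, 1.0 → max 1.8
Option 2 regrets: 0.5, 1.9, 1.9, 0.7 → max 1.9
Option 3 regrets: 0.3, 1.1, 0.9, 0.7 → max 1.1
Option 4 regrets: 0.0, 0.0, 0.0, 0.0 → max 0.0
Option 5 regrets: 0.9, 0.9, 1.4, 1.2 → max 1.4
Smallest max regret = 0.0 → Option 4.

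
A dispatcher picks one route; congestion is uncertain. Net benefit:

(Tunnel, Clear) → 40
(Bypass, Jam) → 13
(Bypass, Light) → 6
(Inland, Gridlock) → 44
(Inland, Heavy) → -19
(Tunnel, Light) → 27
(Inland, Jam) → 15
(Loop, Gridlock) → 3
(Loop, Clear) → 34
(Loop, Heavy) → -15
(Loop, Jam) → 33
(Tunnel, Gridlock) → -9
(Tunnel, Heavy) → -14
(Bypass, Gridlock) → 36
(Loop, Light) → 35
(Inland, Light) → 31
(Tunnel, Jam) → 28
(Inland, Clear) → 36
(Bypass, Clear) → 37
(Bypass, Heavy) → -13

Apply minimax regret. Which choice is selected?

Inland

Column bests: Clear=40, Light=35, Heavy=-13, Jam=33, Gridlock=44.
Tunnel regrets: 0, 8, 1, 5, 53 → max 53
Loop regrets: 6, 0, 2, 0, 41 → max 41
Bypass regrets: 3, 29, 0, 20, 8 → max 29
Inland regrets: 4, 4, 6, 18, 0 → max 18
Smallest max regret = 18 → Inland.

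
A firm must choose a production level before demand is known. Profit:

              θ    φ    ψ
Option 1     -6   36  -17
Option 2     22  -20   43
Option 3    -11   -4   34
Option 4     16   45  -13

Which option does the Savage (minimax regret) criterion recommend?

Option 3

Column bests: θ=22, φ=45, ψ=43.
Option 1 regrets: 28, 9, 60 → max 60
Option 2 regrets: 0, 65, 0 → max 65
Option 3 regrets: 33, 49, 9 → max 49
Option 4 regrets: 6, 0, 56 → max 56
Smallest max regret = 49 → Option 3.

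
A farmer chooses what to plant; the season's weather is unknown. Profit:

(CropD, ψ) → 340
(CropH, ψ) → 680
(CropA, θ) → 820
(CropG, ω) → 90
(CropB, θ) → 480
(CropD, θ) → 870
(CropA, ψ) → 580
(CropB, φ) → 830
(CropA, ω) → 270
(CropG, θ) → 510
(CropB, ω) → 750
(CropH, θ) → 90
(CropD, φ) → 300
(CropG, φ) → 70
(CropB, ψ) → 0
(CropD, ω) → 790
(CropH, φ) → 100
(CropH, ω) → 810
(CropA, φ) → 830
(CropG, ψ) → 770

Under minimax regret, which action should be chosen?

Column bests: θ=870, φ=830, ψ=770, ω=810.
CropG regrets: 360, 760, 0, 720 → max 760
CropD regrets: 0, 530, 430, 20 → max 530
CropH regrets: 780, 730, 90, 0 → max 780
CropA regrets: 50, 0, 190, 540 → max 540
CropB regrets: 390, 0, 770, 60 → max 770
Smallest max regret = 530 → CropD.

CropD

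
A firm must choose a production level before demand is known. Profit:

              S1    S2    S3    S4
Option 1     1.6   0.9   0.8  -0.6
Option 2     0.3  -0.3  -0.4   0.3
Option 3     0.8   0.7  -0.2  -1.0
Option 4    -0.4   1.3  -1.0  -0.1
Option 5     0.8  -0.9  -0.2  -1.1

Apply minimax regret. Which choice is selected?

Column bests: S1=1.6, S2=1.3, S3=0.8, S4=0.3.
Option 1 regrets: 0.0, 0.4, 0.0, 0.9 → max 0.9
Option 2 regrets: 1.3, 1.6, 1.2, 0.0 → max 1.6
Option 3 regrets: 0.8, 0.6, 1.0, 1.3 → max 1.3
Option 4 regrets: 2.0, 0.0, 1.8, 0.4 → max 2.0
Option 5 regrets: 0.8, 2.2, 1.0, 1.4 → max 2.2
Smallest max regret = 0.9 → Option 1.

Option 1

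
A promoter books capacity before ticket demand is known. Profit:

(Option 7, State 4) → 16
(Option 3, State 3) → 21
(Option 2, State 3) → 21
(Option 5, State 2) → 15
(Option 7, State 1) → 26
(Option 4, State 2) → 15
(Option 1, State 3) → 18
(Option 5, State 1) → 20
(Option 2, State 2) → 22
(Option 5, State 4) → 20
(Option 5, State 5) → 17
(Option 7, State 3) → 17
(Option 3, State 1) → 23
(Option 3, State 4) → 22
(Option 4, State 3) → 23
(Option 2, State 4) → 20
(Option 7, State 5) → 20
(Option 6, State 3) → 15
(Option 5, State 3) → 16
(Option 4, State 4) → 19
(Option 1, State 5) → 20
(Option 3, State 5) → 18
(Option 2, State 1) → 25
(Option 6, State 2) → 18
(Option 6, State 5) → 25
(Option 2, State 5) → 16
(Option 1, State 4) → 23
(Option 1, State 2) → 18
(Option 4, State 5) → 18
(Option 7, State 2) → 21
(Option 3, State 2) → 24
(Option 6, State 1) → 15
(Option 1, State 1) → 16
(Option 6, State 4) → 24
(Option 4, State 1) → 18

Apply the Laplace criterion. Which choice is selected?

Option 3

Row averages: Option 1=19, Option 2=20.8, Option 3=21.6, Option 4=18.6, Option 5=17.6, Option 6=19.4, Option 7=20
Highest average = 21.6 → Option 3.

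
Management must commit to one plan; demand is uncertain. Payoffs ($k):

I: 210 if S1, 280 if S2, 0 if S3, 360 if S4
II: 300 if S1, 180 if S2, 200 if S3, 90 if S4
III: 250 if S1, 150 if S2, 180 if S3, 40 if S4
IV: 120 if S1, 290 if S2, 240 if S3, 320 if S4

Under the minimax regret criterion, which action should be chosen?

Column bests: S1=300, S2=290, S3=240, S4=360.
I regrets: 90, 10, 240, 0 → max 240
II regrets: 0, 110, 40, 270 → max 270
III regrets: 50, 140, 60, 320 → max 320
IV regrets: 180, 0, 0, 40 → max 180
Smallest max regret = 180 → IV.

IV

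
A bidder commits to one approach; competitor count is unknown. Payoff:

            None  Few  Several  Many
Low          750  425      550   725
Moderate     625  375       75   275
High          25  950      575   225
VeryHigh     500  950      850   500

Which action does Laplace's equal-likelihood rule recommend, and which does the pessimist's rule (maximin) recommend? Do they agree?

laplace → VeryHigh; maximin → VeryHigh (agree)

Row averages: Low=612.5, Moderate=337.5, High=443.75, VeryHigh=700
Highest average = 700 → VeryHigh.
Row minima: Low=425, Moderate=75, High=25, VeryHigh=500
Best worst-case = 500 → VeryHigh.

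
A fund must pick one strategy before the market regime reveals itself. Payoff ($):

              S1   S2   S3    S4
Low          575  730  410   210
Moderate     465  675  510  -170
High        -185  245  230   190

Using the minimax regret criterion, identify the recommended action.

Column bests: S1=575, S2=730, S3=510, S4=210.
Low regrets: 0, 0, 100, 0 → max 100
Moderate regrets: 110, 55, 0, 380 → max 380
High regrets: 760, 485, 280, 20 → max 760
Smallest max regret = 100 → Low.

Low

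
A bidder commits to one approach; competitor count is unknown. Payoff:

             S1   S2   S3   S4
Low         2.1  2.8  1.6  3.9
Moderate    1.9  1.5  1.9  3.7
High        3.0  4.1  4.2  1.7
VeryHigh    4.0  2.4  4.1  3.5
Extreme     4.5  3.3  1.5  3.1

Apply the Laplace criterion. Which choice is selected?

VeryHigh

Row averages: Low=2.6, Moderate=2.25, High=3.25, VeryHigh=3.5, Extreme=3.1
Highest average = 3.5 → VeryHigh.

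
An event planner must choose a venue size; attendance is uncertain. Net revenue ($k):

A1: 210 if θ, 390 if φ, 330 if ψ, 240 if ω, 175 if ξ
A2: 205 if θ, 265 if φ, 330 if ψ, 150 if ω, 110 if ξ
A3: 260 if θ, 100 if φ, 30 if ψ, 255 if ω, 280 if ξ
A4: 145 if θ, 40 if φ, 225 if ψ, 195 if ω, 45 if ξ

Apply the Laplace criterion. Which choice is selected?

A1

Row averages: A1=269, A2=212, A3=185, A4=130
Highest average = 269 → A1.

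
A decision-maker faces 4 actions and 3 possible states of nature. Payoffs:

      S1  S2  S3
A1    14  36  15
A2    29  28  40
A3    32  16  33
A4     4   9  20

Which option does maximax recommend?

Row maxima: A1=36, A2=40, A3=33, A4=20
Best best-case = 40 → A2.

A2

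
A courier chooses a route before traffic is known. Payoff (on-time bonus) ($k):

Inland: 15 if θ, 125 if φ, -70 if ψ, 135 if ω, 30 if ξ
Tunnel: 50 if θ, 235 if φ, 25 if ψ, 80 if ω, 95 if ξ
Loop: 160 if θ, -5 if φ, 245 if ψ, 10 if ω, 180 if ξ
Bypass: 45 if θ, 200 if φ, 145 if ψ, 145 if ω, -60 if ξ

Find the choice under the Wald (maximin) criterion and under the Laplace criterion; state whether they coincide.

maximin → Tunnel; laplace → Loop (disagree)

Row minima: Inland=-70, Tunnel=25, Loop=-5, Bypass=-60
Best worst-case = 25 → Tunnel.
Row averages: Inland=47, Tunnel=97, Loop=118, Bypass=95
Highest average = 118 → Loop.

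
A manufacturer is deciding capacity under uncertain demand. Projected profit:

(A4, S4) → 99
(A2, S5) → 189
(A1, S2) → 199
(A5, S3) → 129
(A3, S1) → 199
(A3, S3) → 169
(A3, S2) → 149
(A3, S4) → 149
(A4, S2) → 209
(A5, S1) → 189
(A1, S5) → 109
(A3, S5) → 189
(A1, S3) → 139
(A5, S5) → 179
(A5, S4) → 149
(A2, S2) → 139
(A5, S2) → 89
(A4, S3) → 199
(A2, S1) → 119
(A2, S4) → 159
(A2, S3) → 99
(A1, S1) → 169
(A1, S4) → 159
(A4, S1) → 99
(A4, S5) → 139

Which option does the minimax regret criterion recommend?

A3

Column bests: S1=199, S2=209, S3=199, S4=159, S5=189.
A1 regrets: 30, 10, 60, 0, 80 → max 80
A2 regrets: 80, 70, 100, 0, 0 → max 100
A3 regrets: 0, 60, 30, 10, 0 → max 60
A4 regrets: 100, 0, 0, 60, 50 → max 100
A5 regrets: 10, 120, 70, 10, 10 → max 120
Smallest max regret = 60 → A3.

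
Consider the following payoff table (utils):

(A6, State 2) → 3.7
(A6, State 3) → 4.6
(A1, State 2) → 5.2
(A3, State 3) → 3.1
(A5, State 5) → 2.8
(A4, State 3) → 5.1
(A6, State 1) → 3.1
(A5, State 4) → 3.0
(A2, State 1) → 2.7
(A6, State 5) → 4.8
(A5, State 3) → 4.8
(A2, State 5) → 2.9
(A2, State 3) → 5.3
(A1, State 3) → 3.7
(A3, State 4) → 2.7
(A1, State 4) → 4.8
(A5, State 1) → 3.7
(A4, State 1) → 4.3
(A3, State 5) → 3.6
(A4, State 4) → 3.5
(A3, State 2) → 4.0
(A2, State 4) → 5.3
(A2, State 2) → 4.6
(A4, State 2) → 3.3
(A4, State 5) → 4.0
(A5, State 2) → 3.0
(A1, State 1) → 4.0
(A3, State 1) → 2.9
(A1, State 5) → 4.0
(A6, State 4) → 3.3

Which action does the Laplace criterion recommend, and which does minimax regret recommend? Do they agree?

Row averages: A1=4.34, A2=4.16, A3=3.26, A4=4.04, A5=3.46, A6=3.9
Highest average = 4.34 → A1.
Column bests: State 1=4.3, State 2=5.2, State 3=5.3, State 4=5.3, State 5=4.8.
A1 regrets: 0.3, 0.0, 1.6, 0.5, 0.8 → max 1.6
A2 regrets: 1.6, 0.6, 0.0, 0.0, 1.9 → max 1.9
A3 regrets: 1.4, 1.2, 2.2, 2.6, 1.2 → max 2.6
A4 regrets: 0.0, 1.9, 0.2, 1.8, 0.8 → max 1.9
A5 regrets: 0.6, 2.2, 0.5, 2.3, 2.0 → max 2.3
A6 regrets: 1.2, 1.5, 0.7, 2.0, 0.0 → max 2.0
Smallest max regret = 1.6 → A1.

laplace → A1; minimax regret → A1 (agree)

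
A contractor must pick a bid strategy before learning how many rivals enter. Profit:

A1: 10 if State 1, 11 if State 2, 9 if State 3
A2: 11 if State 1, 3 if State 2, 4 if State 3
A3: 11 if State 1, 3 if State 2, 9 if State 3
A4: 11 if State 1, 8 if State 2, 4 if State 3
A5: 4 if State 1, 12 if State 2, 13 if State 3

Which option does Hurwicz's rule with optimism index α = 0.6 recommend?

A1: 0.6·11 + 0.4·9 = 10.2
A2: 0.6·11 + 0.4·3 = 7.8
A3: 0.6·11 + 0.4·3 = 7.8
A4: 0.6·11 + 0.4·4 = 8.2
A5: 0.6·13 + 0.4·4 = 9.4
Highest Hurwicz score = 10.2 → A1.

A1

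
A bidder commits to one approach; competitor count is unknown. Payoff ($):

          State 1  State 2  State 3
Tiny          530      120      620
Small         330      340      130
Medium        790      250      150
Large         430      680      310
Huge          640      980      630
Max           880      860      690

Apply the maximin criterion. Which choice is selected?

Max

Row minima: Tiny=120, Small=130, Medium=150, Large=310, Huge=630, Max=690
Best worst-case = 690 → Max.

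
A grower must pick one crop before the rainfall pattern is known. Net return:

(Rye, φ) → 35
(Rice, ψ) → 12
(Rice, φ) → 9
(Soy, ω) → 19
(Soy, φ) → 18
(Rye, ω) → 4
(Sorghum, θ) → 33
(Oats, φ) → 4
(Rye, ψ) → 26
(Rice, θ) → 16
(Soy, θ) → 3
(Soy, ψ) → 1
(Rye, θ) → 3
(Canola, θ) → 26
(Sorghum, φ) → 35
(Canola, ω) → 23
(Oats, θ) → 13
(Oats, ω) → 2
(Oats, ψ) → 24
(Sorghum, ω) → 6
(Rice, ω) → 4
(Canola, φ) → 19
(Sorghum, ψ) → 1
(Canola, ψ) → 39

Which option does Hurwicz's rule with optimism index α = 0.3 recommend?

Canola

Sorghum: 0.3·35 + 0.7·1 = 11.2
Rye: 0.3·35 + 0.7·3 = 12.6
Rice: 0.3·16 + 0.7·4 = 7.6
Canola: 0.3·39 + 0.7·19 = 25
Oats: 0.3·24 + 0.7·2 = 8.6
Soy: 0.3·19 + 0.7·1 = 6.4
Highest Hurwicz score = 25 → Canola.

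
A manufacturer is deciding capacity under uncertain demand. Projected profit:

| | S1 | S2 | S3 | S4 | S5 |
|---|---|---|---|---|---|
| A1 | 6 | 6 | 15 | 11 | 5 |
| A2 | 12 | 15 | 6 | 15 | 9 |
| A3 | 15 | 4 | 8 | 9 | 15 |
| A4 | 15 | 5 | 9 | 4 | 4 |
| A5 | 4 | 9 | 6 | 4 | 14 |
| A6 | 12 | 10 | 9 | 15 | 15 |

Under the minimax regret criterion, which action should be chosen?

A6

Column bests: S1=15, S2=15, S3=15, S4=15, S5=15.
A1 regrets: 9, 9, 0, 4, 10 → max 10
A2 regrets: 3, 0, 9, 0, 6 → max 9
A3 regrets: 0, 11, 7, 6, 0 → max 11
A4 regrets: 0, 10, 6, 11, 11 → max 11
A5 regrets: 11, 6, 9, 11, 1 → max 11
A6 regrets: 3, 5, 6, 0, 0 → max 6
Smallest max regret = 6 → A6.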